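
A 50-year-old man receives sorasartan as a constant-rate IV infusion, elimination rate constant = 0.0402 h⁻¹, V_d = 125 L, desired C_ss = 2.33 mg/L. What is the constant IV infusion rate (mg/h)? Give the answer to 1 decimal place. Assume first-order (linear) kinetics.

CL = k × Vd = 0.04020 × 125 = 5.025 L/h
At steady state, infusion rate R₀ = Css × CL = 2.33 × 5.025 = 11.71 mg/h

11.7 mg/h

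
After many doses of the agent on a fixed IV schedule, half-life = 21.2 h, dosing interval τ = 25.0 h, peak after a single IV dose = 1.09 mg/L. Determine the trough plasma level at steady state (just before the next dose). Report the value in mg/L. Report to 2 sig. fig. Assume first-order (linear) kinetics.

0.86 mg/L

k = ln2 / t½ = 0.693147 / 21.2 = 0.03270 h⁻¹
e^(−kτ) = e^(−0.03270 × 25.0) = 0.4415
Accumulation ratio R = 1 / (1 − e^(−kτ)) = 1 / (1 − 0.4415) = 1.791
Steady-state trough = C₀ × R × e^(−kτ) = 1.09 × 1.791 × 0.4415 = 0.8619 mg/L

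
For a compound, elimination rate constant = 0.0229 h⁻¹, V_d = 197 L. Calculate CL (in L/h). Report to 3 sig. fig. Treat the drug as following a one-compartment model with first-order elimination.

CL = k × Vd = 0.0229 × 197 = 4.511 L/h

4.51 L/h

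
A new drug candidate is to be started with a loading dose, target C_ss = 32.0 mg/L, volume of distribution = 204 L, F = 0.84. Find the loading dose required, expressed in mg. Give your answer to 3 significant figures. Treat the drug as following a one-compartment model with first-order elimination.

LD = Css × Vd / F = 32.0 × 204 / 0.84 = 7771 mg

7770 mg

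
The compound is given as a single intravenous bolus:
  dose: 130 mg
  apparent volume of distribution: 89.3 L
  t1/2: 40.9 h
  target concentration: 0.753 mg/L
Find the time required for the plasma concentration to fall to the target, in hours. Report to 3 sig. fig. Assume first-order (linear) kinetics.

C₀ = Dose / Vd = 130.0 / 89.3 = 1.456 mg/L
k = ln2 / t½ = 0.693147 / 40.9 = 0.01695 h⁻¹
t = ln(C₀ / C) / k = ln(1.456 / 0.753) / 0.01695
  = ln(1.934) / 0.01695 = 0.6596 / 0.01695 = 38.91 h

38.9 h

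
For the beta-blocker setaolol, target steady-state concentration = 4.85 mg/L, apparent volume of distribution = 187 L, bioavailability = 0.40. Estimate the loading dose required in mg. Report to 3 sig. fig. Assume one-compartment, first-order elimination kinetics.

2270 mg

LD = Css × Vd / F = 4.85 × 187 / 0.40 = 2267 mg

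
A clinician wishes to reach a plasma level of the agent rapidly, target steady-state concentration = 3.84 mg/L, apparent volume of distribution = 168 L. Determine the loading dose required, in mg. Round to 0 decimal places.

645 mg

LD = Css × Vd = 3.84 × 168 = 645.1 mg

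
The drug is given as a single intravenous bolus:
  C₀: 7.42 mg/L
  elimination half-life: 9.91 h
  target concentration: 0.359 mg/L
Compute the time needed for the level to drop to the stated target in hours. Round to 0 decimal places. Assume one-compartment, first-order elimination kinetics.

43 h

k = ln2 / t½ = 0.693147 / 9.91 = 0.06994 h⁻¹
t = ln(C₀ / C) / k = ln(7.420 / 0.359) / 0.06994
  = ln(20.67) / 0.06994 = 3.029 / 0.06994 = 43.31 h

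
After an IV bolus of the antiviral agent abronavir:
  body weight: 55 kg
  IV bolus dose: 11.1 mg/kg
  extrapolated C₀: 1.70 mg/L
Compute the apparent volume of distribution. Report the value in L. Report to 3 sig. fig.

Dose = 11.1 × 55 = 610.5 mg
Vd = Dose / C₀ = 610.5 / 1.70 = 359.1 L

359 L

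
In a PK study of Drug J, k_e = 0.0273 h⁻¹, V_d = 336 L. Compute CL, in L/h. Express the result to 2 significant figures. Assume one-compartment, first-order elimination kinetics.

9.2 L/h

CL = k × Vd = 0.0273 × 336 = 9.173 L/h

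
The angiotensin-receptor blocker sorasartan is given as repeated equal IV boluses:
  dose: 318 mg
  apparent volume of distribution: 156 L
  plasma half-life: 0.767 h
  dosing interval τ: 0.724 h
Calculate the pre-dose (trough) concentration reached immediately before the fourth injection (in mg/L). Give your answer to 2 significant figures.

C₀ per dose = Dose / Vd = 318 / 156 = 2.038 mg/L
k = ln2 / t½ = 0.693147 / 0.767 = 0.9037 h⁻¹
Fraction remaining after one interval: r = e^(−kτ) = e^(−0.9037 × 0.724) = 0.5198
Before dose 4, 3 doses have been given (aged 1τ, 2τ, 3τ).
C_trough = C₀ × (r + r² + … + r^3) = C₀ × r(1−r^3)/(1−r)
        = 2.038 × 0.5198 × (1 − 0.1404) / (1 − 0.5198) = 1.896 mg/L

1.9 mg/L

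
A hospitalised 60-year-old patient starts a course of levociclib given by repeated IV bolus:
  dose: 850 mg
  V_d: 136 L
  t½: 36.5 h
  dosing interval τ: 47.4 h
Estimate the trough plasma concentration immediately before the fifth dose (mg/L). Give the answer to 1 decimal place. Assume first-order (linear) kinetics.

4.2 mg/L

C₀ per dose = Dose / Vd = 850 / 136 = 6.250 mg/L
k = ln2 / t½ = 0.693147 / 36.5 = 0.01899 h⁻¹
Fraction remaining after one interval: r = e^(−kτ) = e^(−0.01899 × 47.4) = 0.4065
Before dose 5, 4 doses have been given (aged 1τ, 2τ, 3τ, 4τ).
C_trough = C₀ × (r + r² + … + r^4) = C₀ × r(1−r^4)/(1−r)
        = 6.250 × 0.4065 × (1 − 0.02731) / (1 − 0.4065) = 4.164 mg/L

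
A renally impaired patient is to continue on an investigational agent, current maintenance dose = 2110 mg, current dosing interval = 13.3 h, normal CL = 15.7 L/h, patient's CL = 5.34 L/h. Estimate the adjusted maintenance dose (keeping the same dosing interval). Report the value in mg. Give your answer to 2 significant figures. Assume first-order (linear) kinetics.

To keep the same average steady-state level, dosing rate must scale with clearance.
CL ratio = 5.34 / 15.7 = 0.3401
New dose (same interval) = 2110 × 0.3401 = 717.6 mg

720 mg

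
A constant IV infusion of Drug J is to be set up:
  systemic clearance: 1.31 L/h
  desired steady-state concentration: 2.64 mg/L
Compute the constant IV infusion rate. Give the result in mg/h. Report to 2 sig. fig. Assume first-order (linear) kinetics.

3.5 mg/h

At steady state, infusion rate R₀ = Css × CL = 2.64 × 1.310 = 3.458 mg/h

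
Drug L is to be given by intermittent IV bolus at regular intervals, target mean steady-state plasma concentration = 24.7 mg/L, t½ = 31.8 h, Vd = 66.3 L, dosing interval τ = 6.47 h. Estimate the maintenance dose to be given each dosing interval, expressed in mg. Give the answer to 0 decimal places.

k = ln2 / t½ = 0.693147 / 31.8 = 0.02180 h⁻¹
CL = k × Vd = 0.02180 × 66.3 = 1.445 L/h
At steady state, Dose/τ = Css × CL.
Dose = Css × CL × τ = 24.7 × 1.445 × 6.47 = 230.9 mg

231 mg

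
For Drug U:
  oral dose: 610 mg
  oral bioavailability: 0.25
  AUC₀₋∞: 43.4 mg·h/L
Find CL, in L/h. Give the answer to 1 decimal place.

3.5 L/h

CL = F·Dose / AUC = 0.25 × 610 / 43.4 = 3.514 L/h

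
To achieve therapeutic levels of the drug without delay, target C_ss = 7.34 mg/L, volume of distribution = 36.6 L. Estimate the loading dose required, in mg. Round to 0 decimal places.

LD = Css × Vd = 7.34 × 36.6 = 268.6 mg

269 mg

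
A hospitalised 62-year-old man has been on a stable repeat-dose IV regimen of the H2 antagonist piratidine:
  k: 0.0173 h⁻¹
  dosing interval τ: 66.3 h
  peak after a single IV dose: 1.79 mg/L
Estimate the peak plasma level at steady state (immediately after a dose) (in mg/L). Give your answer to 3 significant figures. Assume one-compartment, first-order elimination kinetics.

2.62 mg/L

e^(−kτ) = e^(−0.01730 × 66.3) = 0.3176
Accumulation ratio R = 1 / (1 − e^(−kτ)) = 1 / (1 − 0.3176) = 1.465
Steady-state peak = C₀ × R = 1.79 × 1.465 = 2.622 mg/L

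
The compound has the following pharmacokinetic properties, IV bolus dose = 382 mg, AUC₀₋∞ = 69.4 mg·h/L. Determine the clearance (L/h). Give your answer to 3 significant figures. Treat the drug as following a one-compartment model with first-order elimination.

CL = Dose / AUC = 382 / 69.4 = 5.504 L/h

5.50 L/h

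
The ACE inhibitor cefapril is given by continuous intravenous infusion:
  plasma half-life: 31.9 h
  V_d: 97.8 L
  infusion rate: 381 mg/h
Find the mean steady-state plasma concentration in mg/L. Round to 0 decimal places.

k = ln2 / t½ = 0.693147 / 31.9 = 0.02173 h⁻¹
CL = k × Vd = 0.02173 × 97.8 = 2.125 L/h
At steady state Css = R₀ / CL = 381 / 2.125 = 179.3 mg/L

179 mg/L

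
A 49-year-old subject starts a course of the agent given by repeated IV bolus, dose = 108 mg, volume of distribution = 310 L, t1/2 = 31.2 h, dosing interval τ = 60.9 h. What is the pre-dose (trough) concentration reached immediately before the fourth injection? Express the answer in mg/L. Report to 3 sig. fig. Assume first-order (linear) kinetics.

C₀ per dose = Dose / Vd = 108 / 310 = 0.3484 mg/L
k = ln2 / t½ = 0.693147 / 31.2 = 0.02222 h⁻¹
Fraction remaining after one interval: r = e^(−kτ) = e^(−0.02222 × 60.9) = 0.2584
Before dose 4, 3 doses have been given (aged 1τ, 2τ, 3τ).
C_trough = C₀ × (r + r² + … + r^3) = C₀ × r(1−r^3)/(1−r)
        = 0.3484 × 0.2584 × (1 − 0.01725) / (1 − 0.2584) = 0.1193 mg/L

0.119 mg/L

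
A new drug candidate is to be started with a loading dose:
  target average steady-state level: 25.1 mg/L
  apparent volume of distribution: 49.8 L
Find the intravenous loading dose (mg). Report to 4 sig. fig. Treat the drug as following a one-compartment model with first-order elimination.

LD = Css × Vd = 25.1 × 49.8 = 1250 mg

1250 mg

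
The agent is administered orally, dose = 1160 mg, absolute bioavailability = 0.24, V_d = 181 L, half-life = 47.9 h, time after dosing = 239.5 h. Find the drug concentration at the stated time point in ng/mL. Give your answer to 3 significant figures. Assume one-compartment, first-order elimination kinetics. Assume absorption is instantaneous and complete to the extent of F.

Amount reaching circulation = F × Dose = 0.24 × 1160 = 278.4 mg
C₀ = F·Dose / Vd = 278.4 / 181 = 1.538 mg/L
k = ln2 / t½ = 0.693147 / 47.9 = 0.01447 h⁻¹
t / t½ = 239.5 / 47.9 = 5 half-lives
C = C₀ × (1/2)^5 = 1.538 × 0.03125 = 0.04806 mg/L
Convert: 0.04806 mg/L × 1000 = 48.06 ng/mL

48.1 ng/mL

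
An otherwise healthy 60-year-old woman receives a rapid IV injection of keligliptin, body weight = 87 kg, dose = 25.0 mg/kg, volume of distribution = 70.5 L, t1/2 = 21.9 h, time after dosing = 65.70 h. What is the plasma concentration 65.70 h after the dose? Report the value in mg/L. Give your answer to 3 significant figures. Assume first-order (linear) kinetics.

3.86 mg/L

Total dose = 25.0 × 87 = 2175 mg
C₀ = Dose / Vd = 2175 / 70.5 = 30.85 mg/L
k = ln2 / t½ = 0.693147 / 21.9 = 0.03165 h⁻¹
t / t½ = 65.70 / 21.9 = 3 half-lives
C = C₀ × (1/2)^3 = 30.85 × 0.1250 = 3.856 mg/L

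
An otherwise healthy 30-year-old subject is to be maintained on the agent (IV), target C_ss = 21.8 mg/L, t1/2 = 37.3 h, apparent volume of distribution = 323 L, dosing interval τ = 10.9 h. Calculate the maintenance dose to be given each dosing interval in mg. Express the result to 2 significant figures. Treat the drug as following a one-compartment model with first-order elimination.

k = ln2 / t½ = 0.693147 / 37.3 = 0.01858 h⁻¹
CL = k × Vd = 0.01858 × 323 = 6.001 L/h
At steady state, Dose/τ = Css × CL.
Dose = Css × CL × τ = 21.8 × 6.001 × 10.9 = 1426 mg

1400 mg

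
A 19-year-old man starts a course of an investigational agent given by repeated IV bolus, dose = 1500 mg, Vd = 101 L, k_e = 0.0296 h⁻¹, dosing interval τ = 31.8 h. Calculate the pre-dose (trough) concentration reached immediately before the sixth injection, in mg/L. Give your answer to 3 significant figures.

C₀ per dose = Dose / Vd = 1500 / 101 = 14.85 mg/L
Fraction remaining after one interval: r = e^(−kτ) = e^(−0.02960 × 31.8) = 0.3901
Before dose 6, 5 doses have been given (aged 1τ, 2τ, 3τ, 4τ, 5τ).
C_trough = C₀ × (r + r² + … + r^5) = C₀ × r(1−r^5)/(1−r)
        = 14.85 × 0.3901 × (1 − 0.009034) / (1 − 0.3901) = 9.412 mg/L

9.41 mg/L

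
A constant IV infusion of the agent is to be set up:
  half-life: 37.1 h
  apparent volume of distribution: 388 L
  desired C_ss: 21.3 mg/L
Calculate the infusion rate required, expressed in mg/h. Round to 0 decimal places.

k = ln2 / t½ = 0.693147 / 37.1 = 0.01868 h⁻¹
CL = k × Vd = 0.01868 × 388 = 7.248 L/h
At steady state, infusion rate R₀ = Css × CL = 21.3 × 7.248 = 154.4 mg/h

154 mg/h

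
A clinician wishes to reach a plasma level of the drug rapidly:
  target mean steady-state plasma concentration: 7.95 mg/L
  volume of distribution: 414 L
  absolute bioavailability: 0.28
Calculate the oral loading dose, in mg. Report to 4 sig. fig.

LD = Css × Vd / F = 7.95 × 414 / 0.28 = 11750 mg

11750 mg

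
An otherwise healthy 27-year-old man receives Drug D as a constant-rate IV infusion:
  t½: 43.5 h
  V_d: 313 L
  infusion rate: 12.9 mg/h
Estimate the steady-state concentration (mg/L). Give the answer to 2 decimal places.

k = ln2 / t½ = 0.693147 / 43.5 = 0.01593 h⁻¹
CL = k × Vd = 0.01593 × 313 = 4.986 L/h
At steady state Css = R₀ / CL = 12.9 / 4.986 = 2.587 mg/L

2.59 mg/L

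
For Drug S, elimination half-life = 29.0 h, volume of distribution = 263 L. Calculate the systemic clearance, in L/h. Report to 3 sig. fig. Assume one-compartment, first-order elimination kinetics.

k = ln2 / t½ = 0.693147 / 29.0 = 0.02390 h⁻¹
CL = k × Vd = 0.02390 × 263 = 6.286 L/h

6.29 L/h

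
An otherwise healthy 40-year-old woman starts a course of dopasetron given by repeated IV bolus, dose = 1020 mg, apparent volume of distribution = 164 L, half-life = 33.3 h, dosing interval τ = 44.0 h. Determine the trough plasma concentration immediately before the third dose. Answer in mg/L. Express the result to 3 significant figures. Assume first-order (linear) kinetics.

3.48 mg/L

C₀ per dose = Dose / Vd = 1020 / 164 = 6.220 mg/L
k = ln2 / t½ = 0.693147 / 33.3 = 0.02082 h⁻¹
Fraction remaining after one interval: r = e^(−kτ) = e^(−0.02082 × 44.0) = 0.4001
Before dose 3, 2 doses have been given (aged 1τ, 2τ).
C_trough = C₀ × (r + r²) = 6.220 × (0.4001 + 0.1601) = 3.484 mg/L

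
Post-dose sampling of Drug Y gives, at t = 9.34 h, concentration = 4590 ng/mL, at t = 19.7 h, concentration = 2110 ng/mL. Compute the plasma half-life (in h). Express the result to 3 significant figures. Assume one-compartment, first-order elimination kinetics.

9.24 h

k = ln(C₁/C₂) / (t₂ − t₁) = ln(4590/2110) / (19.7 − 9.34)
  = 0.7772 / 10.36 = 0.07502 h⁻¹
t½ = ln2 / k = 0.693147 / 0.07502 = 9.239 h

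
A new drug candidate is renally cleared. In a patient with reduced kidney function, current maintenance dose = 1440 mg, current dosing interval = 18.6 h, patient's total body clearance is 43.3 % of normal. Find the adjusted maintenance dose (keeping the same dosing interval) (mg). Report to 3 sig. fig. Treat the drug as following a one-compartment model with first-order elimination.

To keep the same average steady-state level, dosing rate must scale with clearance.
CL ratio = 43.3 / 100 = 0.4330
New dose (same interval) = 1440 × 0.4330 = 623.5 mg

624 mg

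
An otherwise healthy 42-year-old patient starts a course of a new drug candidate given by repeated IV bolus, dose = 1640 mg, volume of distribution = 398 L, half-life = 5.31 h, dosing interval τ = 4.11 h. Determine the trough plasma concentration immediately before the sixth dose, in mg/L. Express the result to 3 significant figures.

5.41 mg/L

C₀ per dose = Dose / Vd = 1640 / 398 = 4.121 mg/L
k = ln2 / t½ = 0.693147 / 5.31 = 0.1305 h⁻¹
Fraction remaining after one interval: r = e^(−kτ) = e^(−0.1305 × 4.11) = 0.5849
Before dose 6, 5 doses have been given (aged 1τ, 2τ, 3τ, 4τ, 5τ).
C_trough = C₀ × (r + r² + … + r^5) = C₀ × r(1−r^5)/(1−r)
        = 4.121 × 0.5849 × (1 − 0.06846) / (1 − 0.5849) = 5.409 mg/L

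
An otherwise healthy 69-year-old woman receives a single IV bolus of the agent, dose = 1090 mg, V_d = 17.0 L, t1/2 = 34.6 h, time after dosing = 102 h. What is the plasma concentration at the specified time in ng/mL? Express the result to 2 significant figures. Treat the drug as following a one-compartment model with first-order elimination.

C₀ = Dose / Vd = 1090 / 17.0 = 64.12 mg/L
k = ln2 / t½ = 0.693147 / 34.6 = 0.02003 h⁻¹
C = C₀ · e^(−k·t) = 64.12 × e^(−0.02003 × 102)
  = 64.12 × 0.1296 = 8.310 mg/L
Convert: 8.310 mg/L × 1000 = 8310 ng/mL

8300 ng/mL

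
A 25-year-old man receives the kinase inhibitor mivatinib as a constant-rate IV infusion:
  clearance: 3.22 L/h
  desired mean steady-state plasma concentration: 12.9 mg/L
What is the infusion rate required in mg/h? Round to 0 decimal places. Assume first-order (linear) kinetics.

At steady state, infusion rate R₀ = Css × CL = 12.9 × 3.220 = 41.54 mg/h

42 mg/h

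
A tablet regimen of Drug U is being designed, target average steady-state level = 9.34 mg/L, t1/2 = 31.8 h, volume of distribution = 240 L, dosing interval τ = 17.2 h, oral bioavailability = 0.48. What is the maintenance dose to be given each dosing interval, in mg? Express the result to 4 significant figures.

1751 mg

k = ln2 / t½ = 0.693147 / 31.8 = 0.02180 h⁻¹
CL = k × Vd = 0.02180 × 240 = 5.232 L/h
At steady state, F × (Dose/τ) = Css × CL.
Dose = Css × CL × τ / F = 9.34 × 5.232 × 17.2 / 0.48 = 1751 mg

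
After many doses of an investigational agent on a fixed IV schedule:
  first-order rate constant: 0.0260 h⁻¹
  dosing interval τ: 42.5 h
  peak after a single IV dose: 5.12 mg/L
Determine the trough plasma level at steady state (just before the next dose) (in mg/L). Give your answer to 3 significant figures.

e^(−kτ) = e^(−0.02600 × 42.5) = 0.3312
Accumulation ratio R = 1 / (1 − e^(−kτ)) = 1 / (1 − 0.3312) = 1.495
Steady-state trough = C₀ × R × e^(−kτ) = 5.12 × 1.495 × 0.3312 = 2.535 mg/L

2.54 mg/L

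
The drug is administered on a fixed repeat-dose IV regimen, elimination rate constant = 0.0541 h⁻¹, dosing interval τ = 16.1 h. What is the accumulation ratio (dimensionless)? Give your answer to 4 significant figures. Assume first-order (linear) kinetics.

e^(−kτ) = e^(−0.05410 × 16.1) = 0.4185
Accumulation ratio R = 1 / (1 − e^(−kτ)) = 1 / (1 − 0.4185) = 1.720

1.720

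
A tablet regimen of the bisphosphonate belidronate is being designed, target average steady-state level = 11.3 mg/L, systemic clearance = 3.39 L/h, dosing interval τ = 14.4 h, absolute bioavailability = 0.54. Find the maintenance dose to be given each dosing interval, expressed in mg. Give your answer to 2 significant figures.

At steady state, F × (Dose/τ) = Css × CL.
Dose = Css × CL × τ / F = 11.3 × 3.390 × 14.4 / 0.54 = 1022 mg

1000 mg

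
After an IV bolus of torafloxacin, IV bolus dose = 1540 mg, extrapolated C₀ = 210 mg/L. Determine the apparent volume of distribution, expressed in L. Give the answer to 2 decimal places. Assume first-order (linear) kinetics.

7.33 L

Vd = Dose / C₀ = 1540 / 210 = 7.333 L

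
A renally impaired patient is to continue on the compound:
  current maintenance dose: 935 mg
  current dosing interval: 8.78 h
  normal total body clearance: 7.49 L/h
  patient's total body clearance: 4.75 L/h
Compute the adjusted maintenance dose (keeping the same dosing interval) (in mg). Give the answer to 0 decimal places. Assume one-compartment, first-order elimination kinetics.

To keep the same average steady-state level, dosing rate must scale with clearance.
CL ratio = 4.75 / 7.49 = 0.6342
New dose (same interval) = 935 × 0.6342 = 593.0 mg

593 mg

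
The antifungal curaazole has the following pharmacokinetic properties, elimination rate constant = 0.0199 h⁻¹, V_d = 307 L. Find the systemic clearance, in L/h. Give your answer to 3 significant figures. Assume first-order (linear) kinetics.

CL = k × Vd = 0.0199 × 307 = 6.109 L/h

6.11 L/h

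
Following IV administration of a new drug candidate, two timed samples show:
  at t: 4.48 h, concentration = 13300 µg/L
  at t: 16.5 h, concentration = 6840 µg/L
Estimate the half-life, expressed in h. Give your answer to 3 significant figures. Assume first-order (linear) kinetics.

12.5 h

k = ln(C₁/C₂) / (t₂ − t₁) = ln(13300/6840) / (16.5 − 4.48)
  = 0.6650 / 12.02 = 0.05532 h⁻¹
t½ = ln2 / k = 0.693147 / 0.05532 = 12.53 h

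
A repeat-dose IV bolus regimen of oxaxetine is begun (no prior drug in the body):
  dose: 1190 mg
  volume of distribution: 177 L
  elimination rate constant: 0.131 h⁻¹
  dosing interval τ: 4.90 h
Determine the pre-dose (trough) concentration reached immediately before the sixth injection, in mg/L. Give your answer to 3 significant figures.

C₀ per dose = Dose / Vd = 1190 / 177 = 6.723 mg/L
Fraction remaining after one interval: r = e^(−kτ) = e^(−0.1310 × 4.90) = 0.5263
Before dose 6, 5 doses have been given (aged 1τ, 2τ, 3τ, 4τ, 5τ).
C_trough = C₀ × (r + r² + … + r^5) = C₀ × r(1−r^5)/(1−r)
        = 6.723 × 0.5263 × (1 − 0.04038) / (1 − 0.5263) = 7.168 mg/L

7.17 mg/L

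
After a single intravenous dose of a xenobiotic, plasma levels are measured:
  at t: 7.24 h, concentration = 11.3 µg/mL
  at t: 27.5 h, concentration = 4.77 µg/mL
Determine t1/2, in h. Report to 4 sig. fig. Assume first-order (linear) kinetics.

16.28 h

k = ln(C₁/C₂) / (t₂ − t₁) = ln(11.3/4.77) / (27.5 − 7.24)
  = 0.8625 / 20.26 = 0.04257 h⁻¹
t½ = ln2 / k = 0.693147 / 0.04257 = 16.28 h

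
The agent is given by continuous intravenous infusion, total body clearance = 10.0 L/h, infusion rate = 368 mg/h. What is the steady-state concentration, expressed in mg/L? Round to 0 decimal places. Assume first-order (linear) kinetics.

At steady state Css = R₀ / CL = 368 / 10.00 = 36.80 mg/L

37 mg/L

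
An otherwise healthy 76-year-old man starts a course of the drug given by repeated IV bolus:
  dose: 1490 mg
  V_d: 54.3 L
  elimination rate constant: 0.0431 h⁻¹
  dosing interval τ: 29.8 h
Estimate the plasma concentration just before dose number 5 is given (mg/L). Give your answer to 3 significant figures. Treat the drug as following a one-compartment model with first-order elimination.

10.4 mg/L

C₀ per dose = Dose / Vd = 1490 / 54.3 = 27.44 mg/L
Fraction remaining after one interval: r = e^(−kτ) = e^(−0.04310 × 29.8) = 0.2768
Before dose 5, 4 doses have been given (aged 1τ, 2τ, 3τ, 4τ).
C_trough = C₀ × (r + r² + … + r^4) = C₀ × r(1−r^4)/(1−r)
        = 27.44 × 0.2768 × (1 − 0.005870) / (1 − 0.2768) = 10.44 mg/L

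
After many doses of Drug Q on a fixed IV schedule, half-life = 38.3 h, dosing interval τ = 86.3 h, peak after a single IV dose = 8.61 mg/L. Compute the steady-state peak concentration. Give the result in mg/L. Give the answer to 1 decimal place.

k = ln2 / t½ = 0.693147 / 38.3 = 0.01810 h⁻¹
e^(−kτ) = e^(−0.01810 × 86.3) = 0.2097
Accumulation ratio R = 1 / (1 − e^(−kτ)) = 1 / (1 − 0.2097) = 1.265
Steady-state peak = C₀ × R = 8.61 × 1.265 = 10.89 mg/L

10.9 mg/L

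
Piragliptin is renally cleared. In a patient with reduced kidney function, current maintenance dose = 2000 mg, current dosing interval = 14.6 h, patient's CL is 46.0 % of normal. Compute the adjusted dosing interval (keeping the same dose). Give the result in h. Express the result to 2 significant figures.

32 h

To keep the same average steady-state level, dosing rate must scale with clearance.
CL ratio = 46.0 / 100 = 0.4600
New interval (same dose) = 14.6 / 0.4600 = 31.74 h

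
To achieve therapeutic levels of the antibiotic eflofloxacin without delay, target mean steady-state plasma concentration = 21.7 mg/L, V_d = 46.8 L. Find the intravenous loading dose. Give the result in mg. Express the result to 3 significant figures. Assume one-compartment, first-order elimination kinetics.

LD = Css × Vd = 21.7 × 46.8 = 1016 mg

1020 mg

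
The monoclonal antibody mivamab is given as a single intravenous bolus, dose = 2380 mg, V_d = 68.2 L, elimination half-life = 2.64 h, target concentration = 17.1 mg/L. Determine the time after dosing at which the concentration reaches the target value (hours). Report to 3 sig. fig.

C₀ = Dose / Vd = 2380 / 68.2 = 34.90 mg/L
k = ln2 / t½ = 0.693147 / 2.64 = 0.2626 h⁻¹
t = ln(C₀ / C) / k = ln(34.90 / 17.1) / 0.2626
  = ln(2.041) / 0.2626 = 0.7134 / 0.2626 = 2.717 h

2.72 h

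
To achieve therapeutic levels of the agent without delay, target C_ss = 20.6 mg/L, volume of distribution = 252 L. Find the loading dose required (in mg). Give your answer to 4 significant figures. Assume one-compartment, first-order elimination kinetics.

LD = Css × Vd = 20.6 × 252 = 5191 mg

5191 mg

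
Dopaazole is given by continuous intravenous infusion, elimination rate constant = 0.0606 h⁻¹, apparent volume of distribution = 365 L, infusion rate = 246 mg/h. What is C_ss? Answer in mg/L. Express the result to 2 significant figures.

CL = k × Vd = 0.06060 × 365 = 22.12 L/h
At steady state Css = R₀ / CL = 246 / 22.12 = 11.12 mg/L

11 mg/L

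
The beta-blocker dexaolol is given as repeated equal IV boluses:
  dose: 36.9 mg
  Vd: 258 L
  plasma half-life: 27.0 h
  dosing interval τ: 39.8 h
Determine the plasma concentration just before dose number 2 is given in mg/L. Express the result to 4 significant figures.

C₀ per dose = Dose / Vd = 36.9 / 258 = 0.1430 mg/L
k = ln2 / t½ = 0.693147 / 27.0 = 0.02567 h⁻¹
Fraction remaining after one interval: r = e^(−kτ) = e^(−0.02567 × 39.8) = 0.3600
Before dose 2, 1 dose has been given (aged 1τ).
C_trough = C₀ × r = 0.1430 × 0.3600 = 0.05148 mg/L

0.05148 mg/L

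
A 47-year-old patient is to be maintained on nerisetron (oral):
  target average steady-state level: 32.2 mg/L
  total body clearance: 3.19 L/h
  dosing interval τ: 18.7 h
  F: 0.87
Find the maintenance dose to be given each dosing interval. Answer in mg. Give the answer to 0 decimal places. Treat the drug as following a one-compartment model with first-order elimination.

2208 mg

At steady state, F × (Dose/τ) = Css × CL.
Dose = Css × CL × τ / F = 32.2 × 3.190 × 18.7 / 0.87 = 2208 mg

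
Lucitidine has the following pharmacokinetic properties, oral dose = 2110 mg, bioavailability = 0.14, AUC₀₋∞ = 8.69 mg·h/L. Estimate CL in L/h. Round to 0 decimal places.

34 L/h

CL = F·Dose / AUC = 0.14 × 2110 / 8.69 = 33.99 L/h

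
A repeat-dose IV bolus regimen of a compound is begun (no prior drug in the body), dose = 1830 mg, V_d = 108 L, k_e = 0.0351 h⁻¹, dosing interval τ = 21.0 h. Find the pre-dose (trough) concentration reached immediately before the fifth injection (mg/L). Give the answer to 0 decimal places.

15 mg/L

C₀ per dose = Dose / Vd = 1830 / 108 = 16.94 mg/L
Fraction remaining after one interval: r = e^(−kτ) = e^(−0.03510 × 21.0) = 0.4785
Before dose 5, 4 doses have been given (aged 1τ, 2τ, 3τ, 4τ).
C_trough = C₀ × (r + r² + … + r^4) = C₀ × r(1−r^4)/(1−r)
        = 16.94 × 0.4785 × (1 − 0.05242) / (1 − 0.4785) = 14.73 mg/L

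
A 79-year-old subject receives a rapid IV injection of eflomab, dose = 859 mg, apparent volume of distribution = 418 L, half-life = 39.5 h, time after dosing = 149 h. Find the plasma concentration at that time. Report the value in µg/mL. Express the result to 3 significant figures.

C₀ = Dose / Vd = 859.0 / 418 = 2.055 mg/L
k = ln2 / t½ = 0.693147 / 39.5 = 0.01755 h⁻¹
C = C₀ · e^(−k·t) = 2.055 × e^(−0.01755 × 149)
  = 2.055 × 0.07317 = 0.1504 mg/L
(0.1504 mg/L = 0.1504 µg/mL)

0.150 µg/mL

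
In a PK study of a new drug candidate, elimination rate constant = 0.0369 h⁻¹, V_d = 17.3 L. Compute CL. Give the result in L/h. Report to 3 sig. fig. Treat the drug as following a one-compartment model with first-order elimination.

0.638 L/h

CL = k × Vd = 0.0369 × 17.3 = 0.6384 L/h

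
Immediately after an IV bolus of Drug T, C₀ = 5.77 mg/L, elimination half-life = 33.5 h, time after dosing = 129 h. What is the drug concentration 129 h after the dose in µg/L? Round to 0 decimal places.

400 µg/L

k = ln2 / t½ = 0.693147 / 33.5 = 0.02069 h⁻¹
C = C₀ · e^(−k·t) = 5.770 × e^(−0.02069 × 129)
  = 5.770 × 0.06932 = 0.4000 mg/L
Convert: 0.4000 mg/L × 1000 = 400.0 µg/L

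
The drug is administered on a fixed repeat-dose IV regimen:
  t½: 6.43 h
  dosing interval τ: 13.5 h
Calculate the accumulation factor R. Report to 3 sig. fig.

k = ln2 / t½ = 0.693147 / 6.43 = 0.1078 h⁻¹
e^(−kτ) = e^(−0.1078 × 13.5) = 0.2333
Accumulation ratio R = 1 / (1 − e^(−kτ)) = 1 / (1 − 0.2333) = 1.304

1.30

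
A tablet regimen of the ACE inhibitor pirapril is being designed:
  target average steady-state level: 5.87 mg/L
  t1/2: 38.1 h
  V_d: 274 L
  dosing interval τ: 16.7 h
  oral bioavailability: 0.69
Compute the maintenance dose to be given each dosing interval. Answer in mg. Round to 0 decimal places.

708 mg

k = ln2 / t½ = 0.693147 / 38.1 = 0.01819 h⁻¹
CL = k × Vd = 0.01819 × 274 = 4.984 L/h
At steady state, F × (Dose/τ) = Css × CL.
Dose = Css × CL × τ / F = 5.87 × 4.984 × 16.7 / 0.69 = 708.1 mg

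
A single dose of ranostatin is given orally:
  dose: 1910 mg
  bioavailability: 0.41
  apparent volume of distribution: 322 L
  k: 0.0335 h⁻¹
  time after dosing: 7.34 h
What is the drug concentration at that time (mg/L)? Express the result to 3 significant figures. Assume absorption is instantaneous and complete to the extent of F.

1.90 mg/L

Amount reaching circulation = F × Dose = 0.41 × 1910 = 783.1 mg
C₀ = F·Dose / Vd = 783.1 / 322 = 2.432 mg/L
C = C₀ · e^(−k·t) = 2.432 × e^(−0.03350 × 7.34)
  = 2.432 × 0.7820 = 1.902 mg/L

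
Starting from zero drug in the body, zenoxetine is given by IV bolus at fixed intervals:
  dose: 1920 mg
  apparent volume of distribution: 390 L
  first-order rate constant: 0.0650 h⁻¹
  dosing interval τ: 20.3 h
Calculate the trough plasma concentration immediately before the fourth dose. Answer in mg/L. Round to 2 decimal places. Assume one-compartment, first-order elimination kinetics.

C₀ per dose = Dose / Vd = 1920 / 390 = 4.923 mg/L
Fraction remaining after one interval: r = e^(−kτ) = e^(−0.06500 × 20.3) = 0.2673
Before dose 4, 3 doses have been given (aged 1τ, 2τ, 3τ).
C_trough = C₀ × (r + r² + … + r^3) = C₀ × r(1−r^3)/(1−r)
        = 4.923 × 0.2673 × (1 − 0.01910) / (1 − 0.2673) = 1.762 mg/L

1.76 mg/L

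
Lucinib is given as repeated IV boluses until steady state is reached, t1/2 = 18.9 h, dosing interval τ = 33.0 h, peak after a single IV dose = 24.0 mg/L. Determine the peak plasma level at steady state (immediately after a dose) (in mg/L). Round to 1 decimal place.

34.2 mg/L

k = ln2 / t½ = 0.693147 / 18.9 = 0.03667 h⁻¹
e^(−kτ) = e^(−0.03667 × 33.0) = 0.2982
Accumulation ratio R = 1 / (1 − e^(−kτ)) = 1 / (1 − 0.2982) = 1.425
Steady-state peak = C₀ × R = 24.0 × 1.425 = 34.20 mg/L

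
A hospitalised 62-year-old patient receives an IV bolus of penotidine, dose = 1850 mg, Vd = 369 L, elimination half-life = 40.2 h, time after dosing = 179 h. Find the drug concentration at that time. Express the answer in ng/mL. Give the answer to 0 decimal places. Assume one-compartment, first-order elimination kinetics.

229 ng/mL

C₀ = Dose / Vd = 1850 / 369 = 5.014 mg/L
k = ln2 / t½ = 0.693147 / 40.2 = 0.01724 h⁻¹
C = C₀ · e^(−k·t) = 5.014 × e^(−0.01724 × 179)
  = 5.014 × 0.04569 = 0.2291 mg/L
Convert: 0.2291 mg/L × 1000 = 229.1 ng/mL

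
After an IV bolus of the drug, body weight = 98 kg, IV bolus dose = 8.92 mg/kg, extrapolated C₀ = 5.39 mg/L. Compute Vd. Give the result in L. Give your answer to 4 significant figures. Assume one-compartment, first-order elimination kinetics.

162.2 L

Dose = 8.92 × 98 = 874.2 mg
Vd = Dose / C₀ = 874.2 / 5.39 = 162.2 L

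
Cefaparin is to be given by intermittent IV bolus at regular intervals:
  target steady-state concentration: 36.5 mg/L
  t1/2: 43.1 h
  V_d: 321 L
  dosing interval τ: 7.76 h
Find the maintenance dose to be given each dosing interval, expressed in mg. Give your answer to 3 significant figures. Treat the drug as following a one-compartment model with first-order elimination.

1460 mg

k = ln2 / t½ = 0.693147 / 43.1 = 0.01608 h⁻¹
CL = k × Vd = 0.01608 × 321 = 5.162 L/h
At steady state, Dose/τ = Css × CL.
Dose = Css × CL × τ = 36.5 × 5.162 × 7.76 = 1462 mg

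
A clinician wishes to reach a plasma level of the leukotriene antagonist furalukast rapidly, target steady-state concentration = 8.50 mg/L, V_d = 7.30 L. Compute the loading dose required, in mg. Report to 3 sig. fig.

LD = Css × Vd = 8.50 × 7.30 = 62.05 mg

62.1 mg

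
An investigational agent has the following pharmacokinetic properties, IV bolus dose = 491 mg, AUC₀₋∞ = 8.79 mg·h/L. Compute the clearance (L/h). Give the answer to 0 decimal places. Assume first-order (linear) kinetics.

56 L/h

CL = Dose / AUC = 491 / 8.79 = 55.86 L/h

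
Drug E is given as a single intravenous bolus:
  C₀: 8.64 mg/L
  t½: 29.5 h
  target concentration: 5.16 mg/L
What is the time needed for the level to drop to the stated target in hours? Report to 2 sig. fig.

22 h

k = ln2 / t½ = 0.693147 / 29.5 = 0.02350 h⁻¹
t = ln(C₀ / C) / k = ln(8.640 / 5.16) / 0.02350
  = ln(1.674) / 0.02350 = 0.5152 / 0.02350 = 21.92 h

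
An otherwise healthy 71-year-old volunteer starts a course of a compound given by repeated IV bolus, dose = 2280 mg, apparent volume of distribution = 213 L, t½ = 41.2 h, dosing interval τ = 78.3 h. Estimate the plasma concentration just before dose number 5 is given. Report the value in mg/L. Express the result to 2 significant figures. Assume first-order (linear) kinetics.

3.9 mg/L

C₀ per dose = Dose / Vd = 2280 / 213 = 10.70 mg/L
k = ln2 / t½ = 0.693147 / 41.2 = 0.01682 h⁻¹
Fraction remaining after one interval: r = e^(−kτ) = e^(−0.01682 × 78.3) = 0.2679
Before dose 5, 4 doses have been given (aged 1τ, 2τ, 3τ, 4τ).
C_trough = C₀ × (r + r² + … + r^4) = C₀ × r(1−r^4)/(1−r)
        = 10.70 × 0.2679 × (1 − 0.005151) / (1 − 0.2679) = 3.895 mg/L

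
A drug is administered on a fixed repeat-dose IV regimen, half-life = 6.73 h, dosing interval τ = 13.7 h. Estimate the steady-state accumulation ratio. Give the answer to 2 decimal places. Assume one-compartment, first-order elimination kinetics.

1.32

k = ln2 / t½ = 0.693147 / 6.73 = 0.1030 h⁻¹
e^(−kτ) = e^(−0.1030 × 13.7) = 0.2439
Accumulation ratio R = 1 / (1 − e^(−kτ)) = 1 / (1 − 0.2439) = 1.323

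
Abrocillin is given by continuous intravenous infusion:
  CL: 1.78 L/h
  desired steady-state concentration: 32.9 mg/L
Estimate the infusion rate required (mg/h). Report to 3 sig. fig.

At steady state, infusion rate R₀ = Css × CL = 32.9 × 1.780 = 58.56 mg/h

58.6 mg/h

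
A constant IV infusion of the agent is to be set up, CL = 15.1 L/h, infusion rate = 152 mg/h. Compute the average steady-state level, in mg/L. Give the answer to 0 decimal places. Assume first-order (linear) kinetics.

At steady state Css = R₀ / CL = 152 / 15.10 = 10.07 mg/L

10 mg/L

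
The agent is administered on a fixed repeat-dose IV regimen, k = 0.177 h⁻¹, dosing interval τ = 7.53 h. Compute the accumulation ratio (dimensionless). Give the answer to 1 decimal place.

e^(−kτ) = e^(−0.1770 × 7.53) = 0.2637
Accumulation ratio R = 1 / (1 − e^(−kτ)) = 1 / (1 − 0.2637) = 1.358

1.4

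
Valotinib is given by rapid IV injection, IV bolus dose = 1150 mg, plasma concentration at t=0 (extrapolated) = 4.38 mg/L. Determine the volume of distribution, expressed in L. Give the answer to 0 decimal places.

Vd = Dose / C₀ = 1150 / 4.38 = 262.6 L

263 L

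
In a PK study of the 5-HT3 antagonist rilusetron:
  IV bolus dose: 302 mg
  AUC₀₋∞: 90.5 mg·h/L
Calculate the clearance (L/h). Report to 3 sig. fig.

3.34 L/h

CL = Dose / AUC = 302 / 90.5 = 3.337 L/h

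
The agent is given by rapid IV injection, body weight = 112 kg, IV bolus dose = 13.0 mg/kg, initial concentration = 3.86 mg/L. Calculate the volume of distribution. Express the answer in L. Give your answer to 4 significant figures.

Dose = 13.0 × 112 = 1456 mg
Vd = Dose / C₀ = 1456 / 3.86 = 377.2 L

377.2 L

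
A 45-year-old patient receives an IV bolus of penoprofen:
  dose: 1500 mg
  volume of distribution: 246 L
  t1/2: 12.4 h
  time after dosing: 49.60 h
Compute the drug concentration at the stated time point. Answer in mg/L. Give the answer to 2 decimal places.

C₀ = Dose / Vd = 1500 / 246 = 6.098 mg/L
k = ln2 / t½ = 0.693147 / 12.4 = 0.05590 h⁻¹
t / t½ = 49.60 / 12.4 = 4 half-lives
C = C₀ × (1/2)^4 = 6.098 × 0.06250 = 0.3811 mg/L

0.38 mg/L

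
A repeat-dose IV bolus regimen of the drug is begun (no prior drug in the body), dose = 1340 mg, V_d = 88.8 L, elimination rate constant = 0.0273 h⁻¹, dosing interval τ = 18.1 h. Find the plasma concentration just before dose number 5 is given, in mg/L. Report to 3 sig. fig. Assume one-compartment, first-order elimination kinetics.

20.3 mg/L

C₀ per dose = Dose / Vd = 1340 / 88.8 = 15.09 mg/L
Fraction remaining after one interval: r = e^(−kτ) = e^(−0.02730 × 18.1) = 0.6101
Before dose 5, 4 doses have been given (aged 1τ, 2τ, 3τ, 4τ).
C_trough = C₀ × (r + r² + … + r^4) = C₀ × r(1−r^4)/(1−r)
        = 15.09 × 0.6101 × (1 − 0.1385) / (1 − 0.6101) = 20.34 mg/L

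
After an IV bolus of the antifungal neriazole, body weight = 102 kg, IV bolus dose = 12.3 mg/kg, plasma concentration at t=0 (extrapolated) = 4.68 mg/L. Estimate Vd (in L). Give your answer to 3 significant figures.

268 L

Dose = 12.3 × 102 = 1255 mg
Vd = Dose / C₀ = 1255 / 4.68 = 268.2 L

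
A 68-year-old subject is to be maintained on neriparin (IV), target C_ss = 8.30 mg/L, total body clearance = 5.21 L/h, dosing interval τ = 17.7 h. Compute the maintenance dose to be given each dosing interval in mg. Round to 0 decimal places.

At steady state, Dose/τ = Css × CL.
Dose = Css × CL × τ = 8.30 × 5.210 × 17.7 = 765.4 mg

765 mg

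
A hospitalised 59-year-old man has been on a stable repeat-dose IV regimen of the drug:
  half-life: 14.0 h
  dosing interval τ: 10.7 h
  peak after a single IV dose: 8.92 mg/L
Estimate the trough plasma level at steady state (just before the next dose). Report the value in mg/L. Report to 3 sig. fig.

k = ln2 / t½ = 0.693147 / 14.0 = 0.04951 h⁻¹
e^(−kτ) = e^(−0.04951 × 10.7) = 0.5887
Accumulation ratio R = 1 / (1 − e^(−kτ)) = 1 / (1 − 0.5887) = 2.431
Steady-state trough = C₀ × R × e^(−kτ) = 8.92 × 2.431 × 0.5887 = 12.77 mg/L

12.8 mg/L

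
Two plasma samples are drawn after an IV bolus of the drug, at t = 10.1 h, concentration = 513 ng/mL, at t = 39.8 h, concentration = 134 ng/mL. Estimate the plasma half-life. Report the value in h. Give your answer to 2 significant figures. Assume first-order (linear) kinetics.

15 h

k = ln(C₁/C₂) / (t₂ − t₁) = ln(513/134) / (39.8 − 10.1)
  = 1.342 / 29.70 = 0.04519 h⁻¹
t½ = ln2 / k = 0.693147 / 0.04519 = 15.34 h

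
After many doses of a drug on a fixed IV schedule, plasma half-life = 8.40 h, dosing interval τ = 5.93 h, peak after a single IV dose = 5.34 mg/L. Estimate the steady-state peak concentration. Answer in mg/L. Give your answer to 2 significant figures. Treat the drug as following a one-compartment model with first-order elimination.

k = ln2 / t½ = 0.693147 / 8.40 = 0.08252 h⁻¹
e^(−kτ) = e^(−0.08252 × 5.93) = 0.6130
Accumulation ratio R = 1 / (1 − e^(−kτ)) = 1 / (1 − 0.6130) = 2.584
Steady-state peak = C₀ × R = 5.34 × 2.584 = 13.80 mg/L

14 mg/L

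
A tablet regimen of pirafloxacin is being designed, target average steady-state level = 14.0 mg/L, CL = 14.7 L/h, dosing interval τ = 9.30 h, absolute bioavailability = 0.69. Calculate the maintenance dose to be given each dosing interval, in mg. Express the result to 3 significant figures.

2770 mg

At steady state, F × (Dose/τ) = Css × CL.
Dose = Css × CL × τ / F = 14.0 × 14.70 × 9.30 / 0.69 = 2774 mg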